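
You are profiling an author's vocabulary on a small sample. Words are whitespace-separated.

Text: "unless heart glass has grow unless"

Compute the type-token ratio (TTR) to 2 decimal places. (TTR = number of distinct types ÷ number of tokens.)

N = 6 tokens, V = 5 types.
TTR = V / N = 5 / 6 = 0.83

0.83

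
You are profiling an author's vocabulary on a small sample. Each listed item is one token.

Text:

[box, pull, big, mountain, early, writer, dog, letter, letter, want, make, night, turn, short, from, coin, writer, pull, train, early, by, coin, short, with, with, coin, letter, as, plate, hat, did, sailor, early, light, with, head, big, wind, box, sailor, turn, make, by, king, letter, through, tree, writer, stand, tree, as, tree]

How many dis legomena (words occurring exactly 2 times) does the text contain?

9

Frequencies: letter:4, early:3, writer:3, coin:3, with:3, tree:3, box:2, pull:2, big:2, make:2, turn:2, short:2, by:2, as:2, sailor:2, mountain:1, dog:1, want:1, night:1, from:1, … (10 more, each freq 1)
Words with frequency 2: as, big, box, by, make, pull, sailor, short, turn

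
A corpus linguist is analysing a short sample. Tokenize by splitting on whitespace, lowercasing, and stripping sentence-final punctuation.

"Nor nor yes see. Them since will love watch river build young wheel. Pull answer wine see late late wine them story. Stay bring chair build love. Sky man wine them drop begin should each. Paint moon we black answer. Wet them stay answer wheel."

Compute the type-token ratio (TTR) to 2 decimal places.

0.69

N = 45 tokens, V = 31 types.
TTR = V / N = 31 / 45 = 0.69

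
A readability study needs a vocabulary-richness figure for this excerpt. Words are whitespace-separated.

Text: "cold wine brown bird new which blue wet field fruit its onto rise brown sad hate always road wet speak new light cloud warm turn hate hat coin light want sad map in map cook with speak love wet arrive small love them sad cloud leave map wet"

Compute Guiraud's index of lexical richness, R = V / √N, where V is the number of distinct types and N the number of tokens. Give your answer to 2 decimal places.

N = 48, V = 34.
√N = 6.928203
R = 34 / 6.928203 = 4.91

4.91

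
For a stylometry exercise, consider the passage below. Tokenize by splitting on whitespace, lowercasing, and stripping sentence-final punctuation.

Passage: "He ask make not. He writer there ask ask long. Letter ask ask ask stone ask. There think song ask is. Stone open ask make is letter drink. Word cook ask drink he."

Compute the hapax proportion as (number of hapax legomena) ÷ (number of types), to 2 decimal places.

Frequencies: ask:10, he:3, make:2, there:2, letter:2, stone:2, is:2, drink:2, not:1, writer:1, long:1, think:1, song:1, open:1, word:1, cook:1
Hapax count = 8; type count = 16.
Ratio = 8 / 16 = 0.50

0.50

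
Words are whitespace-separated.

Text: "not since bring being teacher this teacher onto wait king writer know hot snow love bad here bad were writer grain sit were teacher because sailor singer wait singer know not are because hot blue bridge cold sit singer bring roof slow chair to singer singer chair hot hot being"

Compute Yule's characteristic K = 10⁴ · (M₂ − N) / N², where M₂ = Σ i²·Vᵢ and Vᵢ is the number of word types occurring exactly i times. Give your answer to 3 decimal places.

Frequencies: singer:5, hot:4, teacher:3, not:2, bring:2, being:2, wait:2, writer:2, know:2, bad:2, were:2, sit:2, because:2, chair:2, since:1, this:1, onto:1, king:1, snow:1, love:1, … (10 more, each freq 1)
N = 50. Frequency spectrum: V_1=16, V_2=11, V_3=1, V_4=1, V_5=1
M₂ = 1²·16 + 2²·11 + 3²·1 + 4²·1 + 5²·1 = 110
K = 10000 × (110 − 50) / 50² = 240.000

240.000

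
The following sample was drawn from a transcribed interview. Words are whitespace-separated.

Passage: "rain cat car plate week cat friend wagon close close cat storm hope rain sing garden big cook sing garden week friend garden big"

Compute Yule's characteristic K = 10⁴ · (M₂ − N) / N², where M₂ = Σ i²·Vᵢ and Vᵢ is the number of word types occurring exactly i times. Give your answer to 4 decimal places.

Frequencies: cat:3, garden:3, rain:2, week:2, friend:2, close:2, sing:2, big:2, car:1, plate:1, wagon:1, storm:1, hope:1, cook:1
N = 24. Frequency spectrum: V_1=6, V_2=6, V_3=2
M₂ = 1²·6 + 2²·6 + 3²·2 = 48
K = 10000 × (48 − 24) / 24² = 416.6667

416.6667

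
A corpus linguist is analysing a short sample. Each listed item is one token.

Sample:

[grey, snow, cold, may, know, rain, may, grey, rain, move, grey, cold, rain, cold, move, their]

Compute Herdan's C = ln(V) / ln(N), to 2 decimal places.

N = 16, V = 8.
ln(V) = 2.079442, ln(N) = 2.772589
C = 2.079442 / 2.772589 = 0.75

0.75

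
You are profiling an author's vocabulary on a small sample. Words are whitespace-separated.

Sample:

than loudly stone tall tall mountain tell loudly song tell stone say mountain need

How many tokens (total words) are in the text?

14

Tokens: than, loudly, stone, tall, tall, mountain, tell, loudly, song, tell, stone, say, mountain, need
N = 14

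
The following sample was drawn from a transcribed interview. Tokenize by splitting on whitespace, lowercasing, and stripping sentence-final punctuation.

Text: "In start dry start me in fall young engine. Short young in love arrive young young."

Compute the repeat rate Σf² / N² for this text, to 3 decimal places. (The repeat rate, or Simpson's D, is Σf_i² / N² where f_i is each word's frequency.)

0.141

Frequencies: young:4, in:3, start:2, dry:1, me:1, fall:1, engine:1, short:1, love:1, arrive:1
Σf² = 36; N² = 256
Repeat rate = 36 / 256 = 0.141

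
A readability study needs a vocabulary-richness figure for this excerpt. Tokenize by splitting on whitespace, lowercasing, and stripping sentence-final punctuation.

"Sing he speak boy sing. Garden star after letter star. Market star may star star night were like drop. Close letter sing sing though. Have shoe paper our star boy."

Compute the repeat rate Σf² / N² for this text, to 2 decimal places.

0.08

Frequencies: star:6, sing:4, boy:2, letter:2, he:1, speak:1, garden:1, after:1, market:1, may:1, night:1, were:1, like:1, drop:1, close:1, though:1, have:1, shoe:1, paper:1, our:1
Σf² = 76; N² = 900
Repeat rate = 76 / 900 = 0.08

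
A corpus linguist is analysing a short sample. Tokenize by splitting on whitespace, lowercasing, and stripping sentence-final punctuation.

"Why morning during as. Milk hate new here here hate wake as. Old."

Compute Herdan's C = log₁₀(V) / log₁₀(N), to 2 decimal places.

N = 13, V = 10.
log₁₀(V) = 1.000000, log₁₀(N) = 1.113943
C = 1.000000 / 1.113943 = 0.90

0.90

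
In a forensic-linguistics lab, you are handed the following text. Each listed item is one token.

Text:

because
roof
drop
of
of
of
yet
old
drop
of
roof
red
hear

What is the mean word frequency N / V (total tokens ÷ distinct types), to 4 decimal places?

N = 13 tokens, V = 8 types.
Mean frequency = N / V = 13 / 8 = 1.6250

1.6250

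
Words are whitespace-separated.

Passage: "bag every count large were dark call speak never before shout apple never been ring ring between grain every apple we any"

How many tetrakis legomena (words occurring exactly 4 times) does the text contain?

0

Frequencies: every:2, never:2, apple:2, ring:2, bag:1, count:1, large:1, were:1, dark:1, call:1, speak:1, before:1, shout:1, been:1, between:1, grain:1, we:1, any:1
Words with frequency 4: (none)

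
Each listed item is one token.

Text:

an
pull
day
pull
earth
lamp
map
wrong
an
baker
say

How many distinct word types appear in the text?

Distinct types: {an, baker, day, earth, lamp, map, pull, say, wrong}
V = 9

9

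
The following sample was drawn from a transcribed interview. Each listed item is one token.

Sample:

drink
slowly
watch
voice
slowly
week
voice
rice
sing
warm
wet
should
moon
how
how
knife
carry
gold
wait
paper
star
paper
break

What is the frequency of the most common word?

Frequencies: slowly:2, voice:2, how:2, paper:2, drink:1, watch:1, week:1, rice:1, sing:1, warm:1, wet:1, should:1, moon:1, knife:1, carry:1, gold:1, wait:1, star:1, break:1
Most common: 'slowly' with frequency 2.

2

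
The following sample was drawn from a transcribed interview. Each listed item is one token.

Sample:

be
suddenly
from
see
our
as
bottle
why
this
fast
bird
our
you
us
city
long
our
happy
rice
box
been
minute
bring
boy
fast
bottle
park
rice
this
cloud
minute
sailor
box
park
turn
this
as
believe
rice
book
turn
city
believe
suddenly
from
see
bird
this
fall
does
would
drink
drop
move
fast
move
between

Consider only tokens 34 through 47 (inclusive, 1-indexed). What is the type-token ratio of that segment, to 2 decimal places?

Segment tokens 34–47: park, turn, this, as, believe, rice, book, turn, city, believe, suddenly, from, see, bird
Segment N = 14, segment V = 12.
TTR = 12 / 14 = 0.86

0.86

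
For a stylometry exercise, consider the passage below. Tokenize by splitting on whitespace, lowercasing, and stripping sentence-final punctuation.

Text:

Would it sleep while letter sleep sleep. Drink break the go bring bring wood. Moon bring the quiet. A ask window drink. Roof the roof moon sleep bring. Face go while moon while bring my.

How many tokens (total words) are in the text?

Tokens: would, it, sleep, while, letter, sleep, sleep, drink, break, the, go, bring, bring, wood, moon, bring, the, quiet, a, ask, window, drink, roof, the, roof, moon, sleep, bring, face, go, while, moon, while, bring, my
N = 35

35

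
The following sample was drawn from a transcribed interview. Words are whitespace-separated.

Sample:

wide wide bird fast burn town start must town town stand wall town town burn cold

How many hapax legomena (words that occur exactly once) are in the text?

7

Frequencies: town:5, wide:2, burn:2, bird:1, fast:1, start:1, must:1, stand:1, wall:1, cold:1
Hapax (freq=1): bird, cold, fast, must, stand, start, wall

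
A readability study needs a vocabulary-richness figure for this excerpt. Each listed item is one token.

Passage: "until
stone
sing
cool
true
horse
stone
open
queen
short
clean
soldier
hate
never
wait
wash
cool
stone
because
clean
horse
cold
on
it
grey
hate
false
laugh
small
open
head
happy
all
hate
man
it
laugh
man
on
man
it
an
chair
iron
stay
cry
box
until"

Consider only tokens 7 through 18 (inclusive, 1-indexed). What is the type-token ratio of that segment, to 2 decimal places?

0.92

Segment tokens 7–18: stone, open, queen, short, clean, soldier, hate, never, wait, wash, cool, stone
Segment N = 12, segment V = 11.
TTR = 11 / 12 = 0.92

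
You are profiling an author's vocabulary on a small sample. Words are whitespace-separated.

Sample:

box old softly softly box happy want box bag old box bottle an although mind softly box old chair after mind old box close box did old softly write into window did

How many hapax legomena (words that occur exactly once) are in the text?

12

Frequencies: box:7, old:5, softly:4, mind:2, did:2, happy:1, want:1, bag:1, bottle:1, an:1, although:1, chair:1, after:1, close:1, write:1, into:1, window:1
Hapax (freq=1): after, although, an, bag, bottle, chair, close, happy, into, want, window, write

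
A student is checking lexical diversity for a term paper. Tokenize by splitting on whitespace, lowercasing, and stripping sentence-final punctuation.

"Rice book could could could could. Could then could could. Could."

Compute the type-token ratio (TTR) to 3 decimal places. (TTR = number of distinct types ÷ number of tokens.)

0.364

N = 11 tokens, V = 4 types.
TTR = V / N = 4 / 11 = 0.364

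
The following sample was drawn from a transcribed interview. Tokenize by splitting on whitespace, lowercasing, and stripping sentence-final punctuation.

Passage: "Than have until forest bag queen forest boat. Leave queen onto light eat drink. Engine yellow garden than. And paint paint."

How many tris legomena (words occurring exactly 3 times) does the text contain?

Frequencies: than:2, forest:2, queen:2, paint:2, have:1, until:1, bag:1, boat:1, leave:1, onto:1, light:1, eat:1, drink:1, engine:1, yellow:1, garden:1, and:1
Words with frequency 3: (none)

0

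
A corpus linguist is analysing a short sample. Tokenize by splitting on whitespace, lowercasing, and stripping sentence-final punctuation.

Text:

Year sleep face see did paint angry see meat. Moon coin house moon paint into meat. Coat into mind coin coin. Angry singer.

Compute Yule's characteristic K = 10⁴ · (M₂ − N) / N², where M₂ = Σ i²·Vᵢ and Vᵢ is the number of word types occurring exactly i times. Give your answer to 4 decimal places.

340.2647

Frequencies: coin:3, see:2, paint:2, angry:2, meat:2, moon:2, into:2, year:1, sleep:1, face:1, did:1, house:1, coat:1, mind:1, singer:1
N = 23. Frequency spectrum: V_1=8, V_2=6, V_3=1
M₂ = 1²·8 + 2²·6 + 3²·1 = 41
K = 10000 × (41 − 23) / 23² = 340.2647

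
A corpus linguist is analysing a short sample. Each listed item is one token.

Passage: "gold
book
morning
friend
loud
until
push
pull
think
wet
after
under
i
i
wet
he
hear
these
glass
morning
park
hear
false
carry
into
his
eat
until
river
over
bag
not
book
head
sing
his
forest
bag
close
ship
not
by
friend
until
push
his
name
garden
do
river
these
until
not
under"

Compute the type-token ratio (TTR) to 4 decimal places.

N = 54 tokens, V = 36 types.
TTR = V / N = 36 / 54 = 0.6667

0.6667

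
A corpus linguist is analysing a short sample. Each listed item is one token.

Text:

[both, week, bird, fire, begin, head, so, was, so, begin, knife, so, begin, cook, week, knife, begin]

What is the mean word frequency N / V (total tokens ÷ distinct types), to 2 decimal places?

N = 17 tokens, V = 10 types.
Mean frequency = N / V = 17 / 10 = 1.70

1.70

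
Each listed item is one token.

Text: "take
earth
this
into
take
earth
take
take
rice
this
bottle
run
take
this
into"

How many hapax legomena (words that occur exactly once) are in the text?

3

Frequencies: take:5, this:3, earth:2, into:2, rice:1, bottle:1, run:1
Hapax (freq=1): bottle, rice, run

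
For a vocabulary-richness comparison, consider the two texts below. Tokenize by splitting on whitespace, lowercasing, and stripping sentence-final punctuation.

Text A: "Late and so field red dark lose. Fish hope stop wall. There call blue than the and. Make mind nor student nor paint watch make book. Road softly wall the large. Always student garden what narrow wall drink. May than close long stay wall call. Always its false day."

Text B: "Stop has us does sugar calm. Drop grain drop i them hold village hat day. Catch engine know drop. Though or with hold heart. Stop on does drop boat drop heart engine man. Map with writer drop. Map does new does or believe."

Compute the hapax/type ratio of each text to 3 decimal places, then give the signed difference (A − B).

A: hapax=29, V=38, ratio=0.763
B: hapax=19, V=28, ratio=0.679
Difference = 0.763 − 0.679 = 0.084

0.084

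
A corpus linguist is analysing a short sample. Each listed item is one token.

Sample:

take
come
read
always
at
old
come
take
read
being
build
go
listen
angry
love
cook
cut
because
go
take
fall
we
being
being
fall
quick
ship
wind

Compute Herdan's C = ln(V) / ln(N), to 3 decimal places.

N = 28, V = 20.
ln(V) = 2.995732, ln(N) = 3.332205
C = 2.995732 / 3.332205 = 0.899

0.899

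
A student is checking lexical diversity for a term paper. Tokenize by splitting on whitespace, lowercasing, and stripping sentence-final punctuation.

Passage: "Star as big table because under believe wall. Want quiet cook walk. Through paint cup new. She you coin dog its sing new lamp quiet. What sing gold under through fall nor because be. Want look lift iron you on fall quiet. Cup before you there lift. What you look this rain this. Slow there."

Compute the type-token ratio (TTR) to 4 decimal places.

0.6727

N = 55 tokens, V = 37 types.
TTR = V / N = 37 / 55 = 0.6727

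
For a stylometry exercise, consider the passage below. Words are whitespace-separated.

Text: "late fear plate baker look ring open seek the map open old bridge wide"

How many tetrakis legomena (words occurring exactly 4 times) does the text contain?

0

Frequencies: open:2, late:1, fear:1, plate:1, baker:1, look:1, ring:1, seek:1, the:1, map:1, old:1, bridge:1, wide:1
Words with frequency 4: (none)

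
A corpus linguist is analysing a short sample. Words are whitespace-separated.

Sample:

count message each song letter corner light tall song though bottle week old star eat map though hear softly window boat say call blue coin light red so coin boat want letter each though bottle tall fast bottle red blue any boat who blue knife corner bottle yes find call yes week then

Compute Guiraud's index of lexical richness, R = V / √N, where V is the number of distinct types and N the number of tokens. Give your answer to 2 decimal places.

N = 53, V = 33.
√N = 7.280110
R = 33 / 7.280110 = 4.53

4.53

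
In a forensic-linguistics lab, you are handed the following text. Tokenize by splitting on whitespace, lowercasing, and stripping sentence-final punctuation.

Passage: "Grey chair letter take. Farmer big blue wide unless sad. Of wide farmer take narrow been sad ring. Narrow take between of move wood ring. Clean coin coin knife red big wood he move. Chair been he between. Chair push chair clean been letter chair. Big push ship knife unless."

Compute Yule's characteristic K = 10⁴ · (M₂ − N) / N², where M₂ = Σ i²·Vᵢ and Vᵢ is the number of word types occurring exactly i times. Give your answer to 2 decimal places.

Frequencies: chair:5, take:3, big:3, been:3, letter:2, farmer:2, wide:2, unless:2, sad:2, of:2, narrow:2, ring:2, between:2, move:2, wood:2, clean:2, coin:2, knife:2, he:2, push:2, … (4 more, each freq 1)
N = 50. Frequency spectrum: V_1=4, V_2=16, V_3=3, V_5=1
M₂ = 1²·4 + 2²·16 + 3²·3 + 5²·1 = 120
K = 10000 × (120 − 50) / 50² = 280.00

280.00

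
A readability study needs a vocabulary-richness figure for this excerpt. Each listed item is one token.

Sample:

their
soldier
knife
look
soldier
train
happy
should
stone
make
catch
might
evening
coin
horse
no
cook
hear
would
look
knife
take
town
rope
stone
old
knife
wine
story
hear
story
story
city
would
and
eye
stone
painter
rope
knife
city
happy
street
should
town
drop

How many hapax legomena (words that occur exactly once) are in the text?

Frequencies: knife:4, stone:3, story:3, soldier:2, look:2, happy:2, should:2, hear:2, would:2, town:2, rope:2, city:2, their:1, train:1, make:1, catch:1, might:1, evening:1, coin:1, horse:1, … (10 more, each freq 1)
Hapax (freq=1): and, catch, coin, cook, drop, evening, eye, horse, make, might, no, old, painter, street, take, their, train, wine

18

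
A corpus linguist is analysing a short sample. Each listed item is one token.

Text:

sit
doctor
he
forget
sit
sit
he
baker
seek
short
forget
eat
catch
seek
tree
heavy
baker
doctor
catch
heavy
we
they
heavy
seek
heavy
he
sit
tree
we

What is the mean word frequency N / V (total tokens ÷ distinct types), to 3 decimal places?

2.231

N = 29 tokens, V = 13 types.
Mean frequency = N / V = 29 / 13 = 2.231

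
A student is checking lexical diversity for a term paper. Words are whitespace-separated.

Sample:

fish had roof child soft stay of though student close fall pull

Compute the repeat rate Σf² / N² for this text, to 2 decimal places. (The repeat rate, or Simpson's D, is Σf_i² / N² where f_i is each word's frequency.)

0.08

Frequencies: fish:1, had:1, roof:1, child:1, soft:1, stay:1, of:1, though:1, student:1, close:1, fall:1, pull:1
Σf² = 12; N² = 144
Repeat rate = 12 / 144 = 0.08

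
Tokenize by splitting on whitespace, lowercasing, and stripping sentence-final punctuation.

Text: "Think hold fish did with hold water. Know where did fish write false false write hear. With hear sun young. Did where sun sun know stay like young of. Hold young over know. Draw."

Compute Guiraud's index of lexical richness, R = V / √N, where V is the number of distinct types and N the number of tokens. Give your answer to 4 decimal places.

N = 34, V = 18.
√N = 5.830952
R = 18 / 5.830952 = 3.0870

3.0870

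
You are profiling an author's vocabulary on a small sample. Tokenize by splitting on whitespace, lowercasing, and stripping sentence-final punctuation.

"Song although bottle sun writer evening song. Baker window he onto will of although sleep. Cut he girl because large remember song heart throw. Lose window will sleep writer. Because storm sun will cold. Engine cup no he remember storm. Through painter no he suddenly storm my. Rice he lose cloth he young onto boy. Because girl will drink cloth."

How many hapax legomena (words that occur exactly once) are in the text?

Frequencies: he:6, will:4, song:3, because:3, storm:3, although:2, sun:2, writer:2, window:2, onto:2, sleep:2, girl:2, remember:2, lose:2, no:2, cloth:2, bottle:1, evening:1, baker:1, of:1, … (15 more, each freq 1)
Hapax (freq=1): baker, bottle, boy, cold, cup, cut, drink, engine, evening, heart, large, my, of, painter, rice, suddenly, through, throw, young

19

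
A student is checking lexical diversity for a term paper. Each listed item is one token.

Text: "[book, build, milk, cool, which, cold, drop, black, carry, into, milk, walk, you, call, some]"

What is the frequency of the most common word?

Frequencies: milk:2, book:1, build:1, cool:1, which:1, cold:1, drop:1, black:1, carry:1, into:1, walk:1, you:1, call:1, some:1
Most common: 'milk' with frequency 2.

2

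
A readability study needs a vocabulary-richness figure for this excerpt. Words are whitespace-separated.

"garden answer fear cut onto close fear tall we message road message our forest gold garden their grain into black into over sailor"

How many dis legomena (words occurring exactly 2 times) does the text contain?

4

Frequencies: garden:2, fear:2, message:2, into:2, answer:1, cut:1, onto:1, close:1, tall:1, we:1, road:1, our:1, forest:1, gold:1, their:1, grain:1, black:1, over:1, sailor:1
Words with frequency 2: fear, garden, into, message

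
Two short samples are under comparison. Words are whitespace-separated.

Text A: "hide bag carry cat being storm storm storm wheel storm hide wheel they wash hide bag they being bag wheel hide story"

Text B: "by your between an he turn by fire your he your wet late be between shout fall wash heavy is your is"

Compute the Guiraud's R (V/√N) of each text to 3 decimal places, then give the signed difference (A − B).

A: V=10, N=22, R=2.132
B: V=15, N=22, R=3.198
Difference = 2.132 − 3.198 = -1.066

-1.066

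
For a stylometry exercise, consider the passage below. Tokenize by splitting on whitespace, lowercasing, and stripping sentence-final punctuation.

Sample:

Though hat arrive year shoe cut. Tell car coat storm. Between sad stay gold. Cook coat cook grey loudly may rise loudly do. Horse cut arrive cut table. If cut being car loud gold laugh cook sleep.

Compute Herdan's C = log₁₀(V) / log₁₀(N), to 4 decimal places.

N = 37, V = 27.
log₁₀(V) = 1.431364, log₁₀(N) = 1.568202
C = 1.431364 / 1.568202 = 0.9127

0.9127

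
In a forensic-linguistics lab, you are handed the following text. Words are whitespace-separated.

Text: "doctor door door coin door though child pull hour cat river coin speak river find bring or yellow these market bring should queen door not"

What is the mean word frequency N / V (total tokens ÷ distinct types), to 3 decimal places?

N = 25 tokens, V = 19 types.
Mean frequency = N / V = 25 / 19 = 1.316

1.316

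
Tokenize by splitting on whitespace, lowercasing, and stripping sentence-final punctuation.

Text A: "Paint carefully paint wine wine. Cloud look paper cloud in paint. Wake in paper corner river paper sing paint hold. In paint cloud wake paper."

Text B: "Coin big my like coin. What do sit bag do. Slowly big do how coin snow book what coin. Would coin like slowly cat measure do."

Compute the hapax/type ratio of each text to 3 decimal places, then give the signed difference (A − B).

-0.100

A: hapax=6, V=12, ratio=0.500
B: hapax=9, V=15, ratio=0.600
Difference = 0.500 − 0.600 = -0.100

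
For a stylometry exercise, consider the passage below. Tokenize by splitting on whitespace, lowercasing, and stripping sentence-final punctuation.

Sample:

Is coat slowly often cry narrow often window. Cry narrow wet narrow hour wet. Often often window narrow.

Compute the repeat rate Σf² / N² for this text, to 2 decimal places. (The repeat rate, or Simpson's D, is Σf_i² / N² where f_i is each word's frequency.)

Frequencies: often:4, narrow:4, cry:2, window:2, wet:2, is:1, coat:1, slowly:1, hour:1
Σf² = 48; N² = 324
Repeat rate = 48 / 324 = 0.15

0.15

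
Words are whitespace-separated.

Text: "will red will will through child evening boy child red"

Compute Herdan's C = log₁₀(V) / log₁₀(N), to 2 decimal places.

N = 10, V = 6.
log₁₀(V) = 0.778151, log₁₀(N) = 1.000000
C = 0.778151 / 1.000000 = 0.78

0.78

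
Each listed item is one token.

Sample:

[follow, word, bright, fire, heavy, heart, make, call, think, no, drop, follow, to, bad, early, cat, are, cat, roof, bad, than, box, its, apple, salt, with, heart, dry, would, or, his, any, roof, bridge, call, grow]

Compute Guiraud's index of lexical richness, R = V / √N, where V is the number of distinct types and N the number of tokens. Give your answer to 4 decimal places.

N = 36, V = 30.
√N = 6.000000
R = 30 / 6.000000 = 5.0000

5.0000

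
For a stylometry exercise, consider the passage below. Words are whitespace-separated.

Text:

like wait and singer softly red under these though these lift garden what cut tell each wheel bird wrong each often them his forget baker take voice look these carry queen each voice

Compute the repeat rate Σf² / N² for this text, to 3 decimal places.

0.043

Frequencies: these:3, each:3, voice:2, like:1, wait:1, and:1, singer:1, softly:1, red:1, under:1, though:1, lift:1, garden:1, what:1, cut:1, tell:1, wheel:1, bird:1, wrong:1, often:1, … (8 more, each freq 1)
Σf² = 47; N² = 1089
Repeat rate = 47 / 1089 = 0.043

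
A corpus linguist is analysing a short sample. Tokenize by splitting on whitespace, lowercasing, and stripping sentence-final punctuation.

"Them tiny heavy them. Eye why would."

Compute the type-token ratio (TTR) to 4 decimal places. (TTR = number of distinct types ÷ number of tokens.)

N = 7 tokens, V = 6 types.
TTR = V / N = 6 / 7 = 0.8571

0.8571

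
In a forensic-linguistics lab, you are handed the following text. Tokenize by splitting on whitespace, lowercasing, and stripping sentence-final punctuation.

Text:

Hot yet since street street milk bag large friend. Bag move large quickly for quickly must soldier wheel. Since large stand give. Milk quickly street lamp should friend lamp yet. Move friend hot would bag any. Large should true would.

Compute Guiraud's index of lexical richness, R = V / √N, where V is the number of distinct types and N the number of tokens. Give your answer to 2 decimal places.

N = 40, V = 21.
√N = 6.324555
R = 21 / 6.324555 = 3.32

3.32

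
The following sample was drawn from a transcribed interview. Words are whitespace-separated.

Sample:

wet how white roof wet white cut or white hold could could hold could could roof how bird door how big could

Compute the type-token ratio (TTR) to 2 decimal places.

N = 22 tokens, V = 11 types.
TTR = V / N = 11 / 22 = 0.50

0.50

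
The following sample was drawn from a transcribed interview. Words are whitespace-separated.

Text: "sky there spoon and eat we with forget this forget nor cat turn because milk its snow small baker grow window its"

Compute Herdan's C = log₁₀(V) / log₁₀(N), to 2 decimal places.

N = 22, V = 20.
log₁₀(V) = 1.301030, log₁₀(N) = 1.342423
C = 1.301030 / 1.342423 = 0.97

0.97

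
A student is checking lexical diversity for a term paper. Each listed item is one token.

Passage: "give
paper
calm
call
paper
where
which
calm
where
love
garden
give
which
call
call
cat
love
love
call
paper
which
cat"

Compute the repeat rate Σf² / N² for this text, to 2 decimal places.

Frequencies: call:4, paper:3, which:3, love:3, give:2, calm:2, where:2, cat:2, garden:1
Σf² = 60; N² = 484
Repeat rate = 60 / 484 = 0.12

0.12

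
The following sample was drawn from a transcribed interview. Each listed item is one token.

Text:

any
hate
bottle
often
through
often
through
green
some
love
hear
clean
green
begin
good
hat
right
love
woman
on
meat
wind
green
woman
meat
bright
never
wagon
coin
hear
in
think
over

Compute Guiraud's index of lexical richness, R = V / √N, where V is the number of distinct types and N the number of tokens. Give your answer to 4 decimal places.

4.3519

N = 33, V = 25.
√N = 5.744563
R = 25 / 5.744563 = 4.3519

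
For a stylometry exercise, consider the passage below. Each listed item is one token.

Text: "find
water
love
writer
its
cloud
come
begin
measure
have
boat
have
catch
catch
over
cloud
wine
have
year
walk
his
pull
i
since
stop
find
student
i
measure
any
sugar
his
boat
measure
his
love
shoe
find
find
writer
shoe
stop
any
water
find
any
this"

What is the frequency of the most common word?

5

Frequencies: find:5, measure:3, have:3, his:3, any:3, water:2, love:2, writer:2, cloud:2, boat:2, catch:2, i:2, stop:2, shoe:2, its:1, come:1, begin:1, over:1, wine:1, year:1, … (6 more, each freq 1)
Most common: 'find' with frequency 5.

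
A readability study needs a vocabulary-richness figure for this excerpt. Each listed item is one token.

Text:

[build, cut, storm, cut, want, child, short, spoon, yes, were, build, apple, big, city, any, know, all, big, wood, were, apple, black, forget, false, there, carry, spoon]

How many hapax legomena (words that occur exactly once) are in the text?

15

Frequencies: build:2, cut:2, spoon:2, were:2, apple:2, big:2, storm:1, want:1, child:1, short:1, yes:1, city:1, any:1, know:1, all:1, wood:1, black:1, forget:1, false:1, there:1, … (1 more, each freq 1)
Hapax (freq=1): all, any, black, carry, child, city, false, forget, know, short, storm, there, want, wood, yes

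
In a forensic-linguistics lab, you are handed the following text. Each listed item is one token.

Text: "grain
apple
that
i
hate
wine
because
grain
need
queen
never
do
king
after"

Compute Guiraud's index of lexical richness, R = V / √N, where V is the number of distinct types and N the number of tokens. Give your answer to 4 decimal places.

3.4744

N = 14, V = 13.
√N = 3.741657
R = 13 / 3.741657 = 3.4744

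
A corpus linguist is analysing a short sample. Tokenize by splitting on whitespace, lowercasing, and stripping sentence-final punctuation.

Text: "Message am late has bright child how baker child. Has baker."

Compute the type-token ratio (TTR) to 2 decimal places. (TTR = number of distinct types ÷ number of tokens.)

0.73

N = 11 tokens, V = 8 types.
TTR = V / N = 8 / 11 = 0.73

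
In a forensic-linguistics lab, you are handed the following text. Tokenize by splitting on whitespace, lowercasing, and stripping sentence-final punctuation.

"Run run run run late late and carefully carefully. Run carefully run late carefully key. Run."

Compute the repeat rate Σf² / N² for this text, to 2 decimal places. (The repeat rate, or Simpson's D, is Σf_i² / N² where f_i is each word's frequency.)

0.30

Frequencies: run:7, carefully:4, late:3, and:1, key:1
Σf² = 76; N² = 256
Repeat rate = 76 / 256 = 0.30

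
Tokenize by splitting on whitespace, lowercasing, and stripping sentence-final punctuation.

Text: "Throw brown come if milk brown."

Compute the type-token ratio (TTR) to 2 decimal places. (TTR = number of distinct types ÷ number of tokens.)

0.83

N = 6 tokens, V = 5 types.
TTR = V / N = 5 / 6 = 0.83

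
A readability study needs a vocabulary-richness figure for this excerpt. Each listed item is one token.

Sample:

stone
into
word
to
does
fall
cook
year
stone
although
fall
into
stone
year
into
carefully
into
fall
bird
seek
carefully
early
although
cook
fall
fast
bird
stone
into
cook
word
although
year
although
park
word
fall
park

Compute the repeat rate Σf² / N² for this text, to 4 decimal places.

0.0873

Frequencies: into:5, fall:5, stone:4, although:4, word:3, cook:3, year:3, carefully:2, bird:2, park:2, to:1, does:1, seek:1, early:1, fast:1
Σf² = 126; N² = 1444
Repeat rate = 126 / 1444 = 0.0873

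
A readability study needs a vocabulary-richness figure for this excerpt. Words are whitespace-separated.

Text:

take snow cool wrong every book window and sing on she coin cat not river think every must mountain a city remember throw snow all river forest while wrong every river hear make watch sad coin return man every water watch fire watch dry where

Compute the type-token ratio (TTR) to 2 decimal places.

0.78

N = 45 tokens, V = 35 types.
TTR = V / N = 35 / 45 = 0.78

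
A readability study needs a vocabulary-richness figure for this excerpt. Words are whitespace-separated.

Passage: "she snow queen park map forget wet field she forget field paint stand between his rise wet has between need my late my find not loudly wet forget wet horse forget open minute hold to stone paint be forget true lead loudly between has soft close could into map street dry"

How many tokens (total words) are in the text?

Tokens: she, snow, queen, park, map, forget, wet, field, she, forget, field, paint, stand, between, his, rise, wet, has, between, need, my, late, my, find, not, loudly, wet, forget, wet, horse, forget, open, minute, hold, to, stone, paint, be, forget, true, lead, loudly, between, has, soft, close, could, into, map, street, dry
N = 51

51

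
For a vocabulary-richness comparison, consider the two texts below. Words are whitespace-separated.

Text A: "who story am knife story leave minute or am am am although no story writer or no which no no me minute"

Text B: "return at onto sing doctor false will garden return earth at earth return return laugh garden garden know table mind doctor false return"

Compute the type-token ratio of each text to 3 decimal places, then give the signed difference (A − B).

-0.020

TTR(A) = 12/22 = 0.545
TTR(B) = 13/23 = 0.565
Difference = 0.545 − 0.565 = -0.020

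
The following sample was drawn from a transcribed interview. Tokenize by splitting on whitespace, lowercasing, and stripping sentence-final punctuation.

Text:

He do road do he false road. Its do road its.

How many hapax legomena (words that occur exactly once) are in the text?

Frequencies: do:3, road:3, he:2, its:2, false:1
Hapax (freq=1): false

1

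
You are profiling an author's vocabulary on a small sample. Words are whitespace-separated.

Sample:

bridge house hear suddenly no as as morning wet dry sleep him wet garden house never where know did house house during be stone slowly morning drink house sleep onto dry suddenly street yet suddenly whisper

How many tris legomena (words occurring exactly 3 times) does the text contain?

1

Frequencies: house:5, suddenly:3, as:2, morning:2, wet:2, dry:2, sleep:2, bridge:1, hear:1, no:1, him:1, garden:1, never:1, where:1, know:1, did:1, during:1, be:1, stone:1, slowly:1, … (5 more, each freq 1)
Words with frequency 3: suddenly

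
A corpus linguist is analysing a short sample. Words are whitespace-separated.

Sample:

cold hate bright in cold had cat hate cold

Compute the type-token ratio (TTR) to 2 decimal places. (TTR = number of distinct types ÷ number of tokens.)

0.67

N = 9 tokens, V = 6 types.
TTR = V / N = 6 / 9 = 0.67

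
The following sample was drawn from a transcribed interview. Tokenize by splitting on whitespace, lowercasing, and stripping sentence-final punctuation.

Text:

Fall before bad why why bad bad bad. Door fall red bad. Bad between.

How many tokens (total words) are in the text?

14

Tokens: fall, before, bad, why, why, bad, bad, bad, door, fall, red, bad, bad, between
N = 14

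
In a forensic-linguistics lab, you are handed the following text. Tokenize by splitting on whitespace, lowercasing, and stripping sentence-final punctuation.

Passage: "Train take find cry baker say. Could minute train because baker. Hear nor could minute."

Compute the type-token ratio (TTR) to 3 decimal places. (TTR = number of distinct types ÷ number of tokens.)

N = 15 tokens, V = 11 types.
TTR = V / N = 11 / 15 = 0.733

0.733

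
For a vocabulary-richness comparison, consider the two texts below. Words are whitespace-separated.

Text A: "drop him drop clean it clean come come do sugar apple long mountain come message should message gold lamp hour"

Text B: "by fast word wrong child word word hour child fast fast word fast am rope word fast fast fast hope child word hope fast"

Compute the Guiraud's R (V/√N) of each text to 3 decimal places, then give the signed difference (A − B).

1.517

A: V=15, N=20, R=3.354
B: V=9, N=24, R=1.837
Difference = 3.354 − 1.837 = 1.517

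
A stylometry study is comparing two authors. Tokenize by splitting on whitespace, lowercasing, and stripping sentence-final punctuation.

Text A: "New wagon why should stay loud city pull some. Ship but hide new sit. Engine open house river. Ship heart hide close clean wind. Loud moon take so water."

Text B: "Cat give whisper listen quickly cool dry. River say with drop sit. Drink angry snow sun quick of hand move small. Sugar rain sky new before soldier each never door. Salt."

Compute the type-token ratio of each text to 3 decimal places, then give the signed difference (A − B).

TTR(A) = 25/29 = 0.862
TTR(B) = 31/31 = 1.000
Difference = 0.862 − 1.000 = -0.138

-0.138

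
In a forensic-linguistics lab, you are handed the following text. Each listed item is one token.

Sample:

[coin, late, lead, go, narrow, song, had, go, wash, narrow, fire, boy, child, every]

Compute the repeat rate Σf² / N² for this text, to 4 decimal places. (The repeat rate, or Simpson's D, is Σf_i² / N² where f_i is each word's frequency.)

Frequencies: go:2, narrow:2, coin:1, late:1, lead:1, song:1, had:1, wash:1, fire:1, boy:1, child:1, every:1
Σf² = 18; N² = 196
Repeat rate = 18 / 196 = 0.0918

0.0918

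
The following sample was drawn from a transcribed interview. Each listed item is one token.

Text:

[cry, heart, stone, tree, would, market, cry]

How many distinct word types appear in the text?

6

Distinct types: {cry, heart, market, stone, tree, would}
V = 6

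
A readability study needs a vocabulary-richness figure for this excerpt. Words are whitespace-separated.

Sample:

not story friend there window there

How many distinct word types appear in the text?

Distinct types: {friend, not, story, there, window}
V = 5

5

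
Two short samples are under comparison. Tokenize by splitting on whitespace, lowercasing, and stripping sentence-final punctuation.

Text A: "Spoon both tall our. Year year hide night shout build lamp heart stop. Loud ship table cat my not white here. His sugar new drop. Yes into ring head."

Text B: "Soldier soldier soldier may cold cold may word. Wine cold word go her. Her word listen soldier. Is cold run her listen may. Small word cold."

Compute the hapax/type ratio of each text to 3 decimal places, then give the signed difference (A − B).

0.509

A: hapax=27, V=28, ratio=0.964
B: hapax=5, V=11, ratio=0.455
Difference = 0.964 − 0.455 = 0.509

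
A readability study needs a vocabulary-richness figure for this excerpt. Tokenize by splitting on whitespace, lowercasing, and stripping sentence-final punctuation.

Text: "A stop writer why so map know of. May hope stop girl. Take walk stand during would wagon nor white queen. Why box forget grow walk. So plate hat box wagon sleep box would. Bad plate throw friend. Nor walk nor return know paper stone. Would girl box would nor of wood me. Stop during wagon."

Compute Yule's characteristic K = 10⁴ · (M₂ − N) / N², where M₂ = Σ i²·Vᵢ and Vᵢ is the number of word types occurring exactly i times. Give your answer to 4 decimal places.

216.8367

Frequencies: would:4, nor:4, box:4, stop:3, walk:3, wagon:3, why:2, so:2, know:2, of:2, girl:2, during:2, plate:2, a:1, writer:1, map:1, may:1, hope:1, take:1, stand:1, … (14 more, each freq 1)
N = 56. Frequency spectrum: V_1=21, V_2=7, V_3=3, V_4=3
M₂ = 1²·21 + 2²·7 + 3²·3 + 4²·3 = 124
K = 10000 × (124 − 56) / 56² = 216.8367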